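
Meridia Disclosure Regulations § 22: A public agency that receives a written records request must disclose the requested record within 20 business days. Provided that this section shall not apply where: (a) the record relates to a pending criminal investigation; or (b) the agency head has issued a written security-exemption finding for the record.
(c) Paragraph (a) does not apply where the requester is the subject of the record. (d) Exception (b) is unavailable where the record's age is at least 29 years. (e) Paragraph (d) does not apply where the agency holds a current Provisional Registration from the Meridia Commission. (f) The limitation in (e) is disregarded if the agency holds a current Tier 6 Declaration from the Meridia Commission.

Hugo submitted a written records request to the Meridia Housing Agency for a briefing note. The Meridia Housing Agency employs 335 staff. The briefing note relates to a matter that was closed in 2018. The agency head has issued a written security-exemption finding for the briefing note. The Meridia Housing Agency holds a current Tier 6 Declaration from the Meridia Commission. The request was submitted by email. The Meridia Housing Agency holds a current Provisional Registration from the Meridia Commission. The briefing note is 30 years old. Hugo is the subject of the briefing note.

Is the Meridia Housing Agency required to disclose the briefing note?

Exception (a) fails — the briefing note relates to a closed matter.
All of (b)'s requirements are met (a written security-exemption finding has been issued). Turning to paragraphs (d)–(f): (d) operates — the record's age is 30 years, meeting the 29 years threshold. (e) applies (a current Provisional Registration is held), but yields to (f): (f) operates — a current Tier 6 Declaration is held. Exception (b) does not apply.
Every exception is unavailable, so the rule governs.

Yes — the Meridia Housing Agency must disclose the briefing note.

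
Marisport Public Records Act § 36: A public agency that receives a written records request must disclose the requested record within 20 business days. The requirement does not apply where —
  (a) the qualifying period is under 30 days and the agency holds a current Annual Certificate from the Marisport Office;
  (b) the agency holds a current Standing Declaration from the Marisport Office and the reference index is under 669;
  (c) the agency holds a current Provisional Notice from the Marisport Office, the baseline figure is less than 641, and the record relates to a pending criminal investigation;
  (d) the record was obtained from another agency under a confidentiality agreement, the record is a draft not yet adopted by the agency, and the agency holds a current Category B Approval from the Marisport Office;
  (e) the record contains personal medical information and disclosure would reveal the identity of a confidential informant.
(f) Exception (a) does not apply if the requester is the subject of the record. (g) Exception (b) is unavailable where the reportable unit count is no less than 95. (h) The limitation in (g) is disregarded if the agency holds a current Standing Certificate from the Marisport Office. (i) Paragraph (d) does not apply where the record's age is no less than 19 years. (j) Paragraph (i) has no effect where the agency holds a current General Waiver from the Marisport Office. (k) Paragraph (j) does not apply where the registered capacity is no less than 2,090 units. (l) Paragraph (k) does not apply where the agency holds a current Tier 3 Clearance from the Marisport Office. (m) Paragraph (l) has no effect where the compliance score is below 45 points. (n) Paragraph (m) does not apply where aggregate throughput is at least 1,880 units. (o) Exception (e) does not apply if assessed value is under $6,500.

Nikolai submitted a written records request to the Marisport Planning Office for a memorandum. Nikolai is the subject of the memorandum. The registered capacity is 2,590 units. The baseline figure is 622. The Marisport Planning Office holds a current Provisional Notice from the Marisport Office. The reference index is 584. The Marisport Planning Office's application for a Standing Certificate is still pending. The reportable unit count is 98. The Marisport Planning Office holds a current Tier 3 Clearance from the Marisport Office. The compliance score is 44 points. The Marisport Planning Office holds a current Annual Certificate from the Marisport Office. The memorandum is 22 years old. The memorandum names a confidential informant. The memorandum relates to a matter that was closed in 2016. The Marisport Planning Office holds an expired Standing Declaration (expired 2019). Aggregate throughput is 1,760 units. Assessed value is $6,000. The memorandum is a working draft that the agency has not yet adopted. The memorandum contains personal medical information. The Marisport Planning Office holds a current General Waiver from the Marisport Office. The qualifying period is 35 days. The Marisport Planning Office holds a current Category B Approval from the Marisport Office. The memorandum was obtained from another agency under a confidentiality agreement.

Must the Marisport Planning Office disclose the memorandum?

Yes — the Marisport Planning Office must disclose the memorandum.

Exception (a) does not apply: the qualifying period is 35 days, not under 30 days.
Exception (b) requires that the agency holds a current Standing Declaration from the Marisport Office; but there is no Standing Declaration in force, so (b) is unavailable.
Exception (c) requires that the record relates to a pending criminal investigation; but the memorandum relates to a closed matter, so (c) is unavailable.
All of (d)'s requirements are met (the memorandum was obtained under a confidentiality agreement; the memorandum is an unadopted draft; a current Category B Approval is held). But applying paragraphs (i)–(n): (i) is triggered — the record's age is 22 years, meeting the 19 years threshold. (j) would limit (i) — a current General Waiver is held — but (k) sets (j) aside: (k) applies — the registered capacity is 2,590 units, meeting the 2,090 units threshold. (l) is engaged (a current Tier 3 Clearance is held), but yields to (m): (m) applies — the compliance score is 44 points, below the 45 points limit. (n) does not operate here (aggregate throughput is 1,760 units, short of 1,880 units), so (m) stands. So (d) is unavailable.
Exception (e) is satisfied on its face — the memorandum contains personal medical information; the memorandum names a confidential informant. However, paragraph (o) must be considered: (o) operates — assessed value is $6,000, under the $6,500 limit. So (e) is unavailable.
None of the exceptions is available; § 36 applies in full.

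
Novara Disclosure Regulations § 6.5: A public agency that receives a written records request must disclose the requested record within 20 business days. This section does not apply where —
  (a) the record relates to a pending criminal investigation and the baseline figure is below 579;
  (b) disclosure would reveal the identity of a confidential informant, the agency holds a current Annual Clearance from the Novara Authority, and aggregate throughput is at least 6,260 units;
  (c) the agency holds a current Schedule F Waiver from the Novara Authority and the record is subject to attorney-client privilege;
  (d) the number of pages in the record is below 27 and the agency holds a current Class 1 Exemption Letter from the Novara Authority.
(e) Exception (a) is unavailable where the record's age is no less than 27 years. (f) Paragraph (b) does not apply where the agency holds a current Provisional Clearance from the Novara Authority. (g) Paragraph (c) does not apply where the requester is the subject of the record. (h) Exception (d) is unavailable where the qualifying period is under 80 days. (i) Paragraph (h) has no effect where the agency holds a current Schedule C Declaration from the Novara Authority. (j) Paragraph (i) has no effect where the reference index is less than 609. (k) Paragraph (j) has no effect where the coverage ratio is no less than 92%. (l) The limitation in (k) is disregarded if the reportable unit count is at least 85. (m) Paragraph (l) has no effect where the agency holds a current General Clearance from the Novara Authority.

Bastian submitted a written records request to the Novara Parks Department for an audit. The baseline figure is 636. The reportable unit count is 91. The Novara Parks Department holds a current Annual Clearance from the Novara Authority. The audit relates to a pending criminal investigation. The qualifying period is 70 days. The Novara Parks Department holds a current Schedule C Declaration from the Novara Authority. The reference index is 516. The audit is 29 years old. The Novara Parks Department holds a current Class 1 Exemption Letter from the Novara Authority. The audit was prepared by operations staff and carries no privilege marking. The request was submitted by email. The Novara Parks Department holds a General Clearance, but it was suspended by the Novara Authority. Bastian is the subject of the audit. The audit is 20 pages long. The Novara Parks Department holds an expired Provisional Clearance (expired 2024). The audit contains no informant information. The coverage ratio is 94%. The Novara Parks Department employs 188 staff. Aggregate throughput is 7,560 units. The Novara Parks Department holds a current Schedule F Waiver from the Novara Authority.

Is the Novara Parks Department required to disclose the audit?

Exception (a) does not apply: the baseline figure is 636, not below 579.
Exception (b) does not apply: the audit contains no informant information.
Exception (c) fails — the audit carries no privilege marking.
Exception (d)'s conditions are all satisfied: the number of pages in the record is 20, below the 27 limit; a current Class 1 Exemption Letter is held. But: (h) operates against (d): the qualifying period is 70 days, under the 80 days limit. (i) applies (a current Schedule C Declaration is held), but is displaced by (j): (j) operates against (i): the reference index is 516, less than the 609 limit. (k) applies (the coverage ratio is 94%, meeting the 92% threshold), but is itself disapplied by (l): (l) operates against (k): the reportable unit count is 91, meeting the 85 threshold. (m) is not triggered (there is no General Clearance in force), so (l) stands. So (d) is unavailable.
None of the exceptions is available; § 6.5 applies in full.

Yes — the Novara Parks Department must disclose the audit.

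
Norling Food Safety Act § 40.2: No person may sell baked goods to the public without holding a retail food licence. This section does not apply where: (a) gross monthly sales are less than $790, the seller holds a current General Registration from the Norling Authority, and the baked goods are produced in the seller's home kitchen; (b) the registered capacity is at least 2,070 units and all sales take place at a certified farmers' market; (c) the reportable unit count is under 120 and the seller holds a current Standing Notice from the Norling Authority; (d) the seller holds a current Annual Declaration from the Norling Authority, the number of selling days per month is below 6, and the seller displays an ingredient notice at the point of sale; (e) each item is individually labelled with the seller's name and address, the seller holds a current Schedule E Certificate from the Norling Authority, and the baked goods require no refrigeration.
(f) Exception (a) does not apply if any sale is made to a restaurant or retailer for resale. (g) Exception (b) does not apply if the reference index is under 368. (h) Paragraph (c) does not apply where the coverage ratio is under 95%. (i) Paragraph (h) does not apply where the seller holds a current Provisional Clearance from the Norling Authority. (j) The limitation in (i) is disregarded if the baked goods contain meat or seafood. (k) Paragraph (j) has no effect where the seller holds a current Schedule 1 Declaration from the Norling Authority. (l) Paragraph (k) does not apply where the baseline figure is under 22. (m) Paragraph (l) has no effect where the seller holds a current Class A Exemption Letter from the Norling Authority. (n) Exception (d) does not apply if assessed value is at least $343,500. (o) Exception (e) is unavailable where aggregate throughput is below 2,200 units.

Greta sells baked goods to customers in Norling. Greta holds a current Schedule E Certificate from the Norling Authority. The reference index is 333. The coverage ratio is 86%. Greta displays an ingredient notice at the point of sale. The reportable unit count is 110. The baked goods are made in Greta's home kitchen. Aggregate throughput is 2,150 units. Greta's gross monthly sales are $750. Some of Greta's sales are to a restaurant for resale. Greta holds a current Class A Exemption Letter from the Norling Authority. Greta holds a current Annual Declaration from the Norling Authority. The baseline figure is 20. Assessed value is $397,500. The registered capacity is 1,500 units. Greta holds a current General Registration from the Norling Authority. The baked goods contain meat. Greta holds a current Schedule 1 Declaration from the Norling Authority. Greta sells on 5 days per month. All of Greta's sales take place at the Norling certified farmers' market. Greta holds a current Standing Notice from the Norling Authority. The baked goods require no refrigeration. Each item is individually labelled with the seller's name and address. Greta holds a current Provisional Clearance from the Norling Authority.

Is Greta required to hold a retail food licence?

No — exception (c) applies; Greta is not required to hold a retail food licence.

Exception (a)'s conditions are all satisfied: gross monthly sales are $750, less than the $790 limit; a current General Registration is held; the baked goods are home-kitchen produced. However, paragraph (f) must be considered: (f) operates against (a): some sales are to a restaurant for resale. So (a) is unavailable.
Exception (b) requires that the registered capacity is at least 2,070 units; but the registered capacity is 1,500 units, short of 2,070 units, so (b) is unavailable.
Exception (c) is satisfied on its face — the reportable unit count is 110, under the 120 limit; a current Standing Notice is held. Applying paragraphs (h)–(m): (h) operates (the coverage ratio is 86%, under the 95% limit), but is overridden by (i): (i) is triggered — a current Provisional Clearance is held. (j) would limit (i) — the baked goods contain meat — but (k) sets (j) aside: (k) operates against (j): a current Schedule 1 Declaration is held. (l) would limit (k) — the baseline figure is 20, under the 22 limit — but (m) sets (l) aside: (m) operates — a current Class A Exemption Letter is held. Exception (c) stands.
Exception (d): a current Annual Declaration is held; the number of selling days per month is 5, below the 6 limit; an ingredient notice is displayed — every condition holds. However, paragraph (n) must be considered: (n) operates against (d): assessed value is $397,500, meeting the $343,500 threshold. So (d) is unavailable.
Exception (e) is satisfied on its face — items are individually labelled; a current Schedule E Certificate is held; the baked goods are shelf-stable. However, paragraph (o) must be considered: (o) operates against (e): aggregate throughput is 2,150 units, below the 2,200 units limit. So (e) is unavailable.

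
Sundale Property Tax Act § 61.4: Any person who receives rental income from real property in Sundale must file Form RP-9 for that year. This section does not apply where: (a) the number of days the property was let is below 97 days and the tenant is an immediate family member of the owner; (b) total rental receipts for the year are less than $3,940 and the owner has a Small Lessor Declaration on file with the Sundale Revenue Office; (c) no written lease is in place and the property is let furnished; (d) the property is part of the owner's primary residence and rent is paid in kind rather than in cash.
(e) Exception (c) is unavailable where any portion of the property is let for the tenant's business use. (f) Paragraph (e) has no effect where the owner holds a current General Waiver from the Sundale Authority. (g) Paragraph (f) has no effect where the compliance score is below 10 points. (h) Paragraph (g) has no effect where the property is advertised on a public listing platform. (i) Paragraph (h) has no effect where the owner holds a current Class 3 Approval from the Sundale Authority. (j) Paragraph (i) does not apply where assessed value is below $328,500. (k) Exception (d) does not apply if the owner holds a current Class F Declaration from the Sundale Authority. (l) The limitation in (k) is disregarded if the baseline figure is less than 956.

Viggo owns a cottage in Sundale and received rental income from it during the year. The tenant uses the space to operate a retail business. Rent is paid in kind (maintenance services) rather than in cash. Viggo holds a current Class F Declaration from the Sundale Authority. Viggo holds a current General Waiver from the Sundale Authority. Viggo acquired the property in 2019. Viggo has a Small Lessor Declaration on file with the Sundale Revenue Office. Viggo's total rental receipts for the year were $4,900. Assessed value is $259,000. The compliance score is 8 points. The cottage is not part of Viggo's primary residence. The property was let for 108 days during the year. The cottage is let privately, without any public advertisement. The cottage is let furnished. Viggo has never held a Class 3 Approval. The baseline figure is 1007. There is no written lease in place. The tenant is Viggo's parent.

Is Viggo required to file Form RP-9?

Yes — Viggo must file Form RP-9.

Exception (a) fails — the number of days the property was let is 108 days, not below 97 days.
Exception (b) does not apply: total rental receipts for the year are $4,900, not less than $3,940.
Exception (c) is satisfied on its face — there is no written lease; the property is let furnished. But: (e) applies — the space is let for business use. (f) is engaged (a current General Waiver is held), but is itself disapplied by (g): (g) operates — the compliance score is 8 points, below the 10 points limit. (h), which would lift (g), is not triggered — the property is let privately without advertisement. So (c) is unavailable.
Exception (d) fails — the cottage is not part of the primary residence.
No exception applies. The general rule governs.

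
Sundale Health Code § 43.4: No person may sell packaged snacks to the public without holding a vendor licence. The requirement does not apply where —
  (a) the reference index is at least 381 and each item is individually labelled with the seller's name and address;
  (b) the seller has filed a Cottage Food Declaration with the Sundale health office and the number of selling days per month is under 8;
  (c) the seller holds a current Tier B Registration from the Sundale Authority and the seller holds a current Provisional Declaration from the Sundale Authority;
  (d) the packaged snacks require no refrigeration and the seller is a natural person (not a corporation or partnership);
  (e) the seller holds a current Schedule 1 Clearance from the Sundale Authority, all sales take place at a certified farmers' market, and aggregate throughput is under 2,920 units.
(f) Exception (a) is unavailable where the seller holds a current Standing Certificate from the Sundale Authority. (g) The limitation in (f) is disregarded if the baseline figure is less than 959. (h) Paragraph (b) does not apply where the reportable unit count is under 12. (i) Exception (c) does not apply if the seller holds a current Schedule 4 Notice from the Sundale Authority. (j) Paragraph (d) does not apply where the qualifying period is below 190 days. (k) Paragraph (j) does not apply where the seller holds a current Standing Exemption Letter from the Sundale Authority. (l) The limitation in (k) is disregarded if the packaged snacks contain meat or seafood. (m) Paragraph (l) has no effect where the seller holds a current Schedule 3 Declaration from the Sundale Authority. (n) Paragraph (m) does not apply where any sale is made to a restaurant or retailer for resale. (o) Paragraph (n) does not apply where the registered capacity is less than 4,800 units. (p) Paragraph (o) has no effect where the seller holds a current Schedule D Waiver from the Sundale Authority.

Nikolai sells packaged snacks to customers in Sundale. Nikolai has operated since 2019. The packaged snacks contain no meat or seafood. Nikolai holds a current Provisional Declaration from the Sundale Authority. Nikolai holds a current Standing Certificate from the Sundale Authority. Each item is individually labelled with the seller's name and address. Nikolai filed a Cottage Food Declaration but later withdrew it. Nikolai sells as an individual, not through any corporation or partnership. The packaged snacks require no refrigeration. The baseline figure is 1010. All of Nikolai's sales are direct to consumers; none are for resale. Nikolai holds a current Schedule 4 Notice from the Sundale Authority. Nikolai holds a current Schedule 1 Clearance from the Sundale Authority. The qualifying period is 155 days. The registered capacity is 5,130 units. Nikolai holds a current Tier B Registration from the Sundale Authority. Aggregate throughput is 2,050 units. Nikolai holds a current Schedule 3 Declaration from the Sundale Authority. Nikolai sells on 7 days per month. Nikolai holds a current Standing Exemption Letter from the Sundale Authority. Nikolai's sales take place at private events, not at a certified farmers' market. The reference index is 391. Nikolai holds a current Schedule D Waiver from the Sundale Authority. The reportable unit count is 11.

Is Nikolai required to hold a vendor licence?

Exception (a)'s conditions are all satisfied: the reference index is 391, meeting the 381 threshold; items are individually labelled. However, paragraphs (f)–(g) must be considered: (f) applies — a current Standing Certificate is held. (g) does not operate here (the baseline figure is 1,010, not less than 959), so (f) stands. So (a) is unavailable.
Exception (b) fails — the Cottage Food Declaration was withdrawn.
All of (c)'s requirements are met (a current Tier B Registration is held; a current Provisional Declaration is held). Turning to paragraph (i): (i) is engaged — a current Schedule 4 Notice is held. Exception (c) does not apply.
Exception (d)'s conditions are all satisfied: the packaged snacks are shelf-stable; the seller is a natural person. Considering the limiting provisions: (j) would limit (d) — the qualifying period is 155 days, below the 190 days limit — but (k) sets (j) aside: (k) operates against (j): a current Standing Exemption Letter is held. (l), which would lift (k), is not engaged — the packaged snacks contain no meat or seafood. (d) remains available.
Exception (e) does not apply: sales are at private events, not a certified farmers' market.

No — exception (d) applies; Nikolai is not required to hold a vendor licence.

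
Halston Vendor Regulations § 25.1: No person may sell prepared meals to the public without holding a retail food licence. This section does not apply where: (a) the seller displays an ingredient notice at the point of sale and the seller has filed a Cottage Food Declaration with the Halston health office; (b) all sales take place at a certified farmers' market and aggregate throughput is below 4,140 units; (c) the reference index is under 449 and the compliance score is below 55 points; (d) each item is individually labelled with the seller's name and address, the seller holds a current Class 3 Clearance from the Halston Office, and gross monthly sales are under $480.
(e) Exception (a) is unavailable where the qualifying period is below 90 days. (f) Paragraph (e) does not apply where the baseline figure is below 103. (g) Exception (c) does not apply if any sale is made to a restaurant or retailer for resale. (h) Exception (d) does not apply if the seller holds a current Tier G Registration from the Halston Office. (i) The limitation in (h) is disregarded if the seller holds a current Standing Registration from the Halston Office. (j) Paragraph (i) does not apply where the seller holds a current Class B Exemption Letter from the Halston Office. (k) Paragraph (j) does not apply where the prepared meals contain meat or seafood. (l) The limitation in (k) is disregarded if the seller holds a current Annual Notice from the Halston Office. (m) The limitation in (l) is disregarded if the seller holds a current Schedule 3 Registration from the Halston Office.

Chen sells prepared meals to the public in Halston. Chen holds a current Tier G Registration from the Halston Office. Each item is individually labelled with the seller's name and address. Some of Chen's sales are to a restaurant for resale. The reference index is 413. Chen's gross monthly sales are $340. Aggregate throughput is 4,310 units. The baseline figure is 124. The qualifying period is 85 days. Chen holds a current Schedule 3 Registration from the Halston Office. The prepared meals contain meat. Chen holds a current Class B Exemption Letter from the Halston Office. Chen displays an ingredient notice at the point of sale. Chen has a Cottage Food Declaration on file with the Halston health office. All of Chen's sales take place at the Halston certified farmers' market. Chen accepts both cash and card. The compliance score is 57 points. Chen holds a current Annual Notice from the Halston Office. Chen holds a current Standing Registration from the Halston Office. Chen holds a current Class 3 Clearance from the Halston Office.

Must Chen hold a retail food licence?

No — exception (d) applies; Chen is not required to hold a retail food licence.

All of (a)'s requirements are met (an ingredient notice is displayed; a Cottage Food Declaration is on file). But applying paragraphs (e)–(f): (e) operates against (a): the qualifying period is 85 days, below the 90 days limit. (f), which would lift (e), is not engaged — the baseline figure is 124, not below 103. (a) is therefore removed.
Exception (b) fails — aggregate throughput is 4,310 units, not below 4,140 units.
Exception (c) does not apply: the compliance score is 57 points, not below 55 points.
Exception (d): items are individually labelled; a current Class 3 Clearance is held; gross monthly sales are $340, under the $480 limit — every condition holds. Under paragraphs (h)–(m): (h) is triggered (a current Tier G Registration is held), but is overridden by (i): (i) applies — a current Standing Registration is held. (j) operates (a current Class B Exemption Letter is held), but is overridden by (k): (k) operates against (j): the prepared meals contain meat. (l) would limit (k) — a current Annual Notice is held — but (m) sets (l) aside: (m) operates against (l): a current Schedule 3 Registration is held. (d) remains available.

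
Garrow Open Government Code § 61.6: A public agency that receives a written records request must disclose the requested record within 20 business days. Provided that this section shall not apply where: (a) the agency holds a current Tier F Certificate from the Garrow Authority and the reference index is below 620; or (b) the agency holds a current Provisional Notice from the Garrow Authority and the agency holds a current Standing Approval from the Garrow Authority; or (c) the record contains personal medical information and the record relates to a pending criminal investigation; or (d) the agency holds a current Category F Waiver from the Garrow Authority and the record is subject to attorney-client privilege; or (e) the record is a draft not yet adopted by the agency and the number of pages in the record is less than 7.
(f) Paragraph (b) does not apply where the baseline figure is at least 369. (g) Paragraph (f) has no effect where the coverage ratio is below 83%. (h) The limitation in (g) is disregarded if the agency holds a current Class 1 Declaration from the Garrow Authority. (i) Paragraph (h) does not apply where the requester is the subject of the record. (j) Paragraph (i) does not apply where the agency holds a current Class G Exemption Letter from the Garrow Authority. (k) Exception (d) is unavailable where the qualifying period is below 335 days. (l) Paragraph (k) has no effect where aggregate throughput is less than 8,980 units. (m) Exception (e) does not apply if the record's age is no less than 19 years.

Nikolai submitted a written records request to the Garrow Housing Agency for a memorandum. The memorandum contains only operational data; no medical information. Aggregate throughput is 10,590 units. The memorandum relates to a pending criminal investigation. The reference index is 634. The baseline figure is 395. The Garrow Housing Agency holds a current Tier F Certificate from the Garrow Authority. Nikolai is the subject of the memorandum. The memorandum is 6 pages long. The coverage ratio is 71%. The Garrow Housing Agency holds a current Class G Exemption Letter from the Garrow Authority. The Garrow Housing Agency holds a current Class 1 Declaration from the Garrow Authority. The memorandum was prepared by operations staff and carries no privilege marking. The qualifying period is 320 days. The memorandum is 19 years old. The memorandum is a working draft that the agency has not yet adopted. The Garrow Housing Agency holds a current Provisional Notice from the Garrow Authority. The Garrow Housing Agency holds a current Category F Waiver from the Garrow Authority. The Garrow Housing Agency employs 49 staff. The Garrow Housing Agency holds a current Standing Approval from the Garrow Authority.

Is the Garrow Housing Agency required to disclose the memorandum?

Yes — the Garrow Housing Agency must disclose the memorandum.

Exception (a) does not apply: the reference index is 634, not below 620.
Exception (b) is satisfied on its face — a current Provisional Notice is held; a current Standing Approval is held. But: (f) operates — the baseline figure is 395, meeting the 369 threshold. (g) would limit (f) — the coverage ratio is 71%, below the 83% limit — but (h) sets (g) aside: (h) operates against (g): a current Class 1 Declaration is held. (i) applies (Nikolai is the subject of the memorandum), but is overridden by (j): (j) applies — a current Class G Exemption Letter is held. Exception (b) does not apply.
Exception (c) requires that the record contains personal medical information; but the memorandum contains only operational data, so (c) is unavailable.
Exception (d) does not apply: the memorandum carries no privilege marking.
Exception (e)'s conditions are all satisfied: the memorandum is an unadopted draft; the number of pages in the record is 6, less than the 7 limit. Turning to paragraph (m): (m) operates against (e): the record's age is 19 years, meeting the 19 years threshold. So (e) is unavailable.
No exception applies. The general rule governs.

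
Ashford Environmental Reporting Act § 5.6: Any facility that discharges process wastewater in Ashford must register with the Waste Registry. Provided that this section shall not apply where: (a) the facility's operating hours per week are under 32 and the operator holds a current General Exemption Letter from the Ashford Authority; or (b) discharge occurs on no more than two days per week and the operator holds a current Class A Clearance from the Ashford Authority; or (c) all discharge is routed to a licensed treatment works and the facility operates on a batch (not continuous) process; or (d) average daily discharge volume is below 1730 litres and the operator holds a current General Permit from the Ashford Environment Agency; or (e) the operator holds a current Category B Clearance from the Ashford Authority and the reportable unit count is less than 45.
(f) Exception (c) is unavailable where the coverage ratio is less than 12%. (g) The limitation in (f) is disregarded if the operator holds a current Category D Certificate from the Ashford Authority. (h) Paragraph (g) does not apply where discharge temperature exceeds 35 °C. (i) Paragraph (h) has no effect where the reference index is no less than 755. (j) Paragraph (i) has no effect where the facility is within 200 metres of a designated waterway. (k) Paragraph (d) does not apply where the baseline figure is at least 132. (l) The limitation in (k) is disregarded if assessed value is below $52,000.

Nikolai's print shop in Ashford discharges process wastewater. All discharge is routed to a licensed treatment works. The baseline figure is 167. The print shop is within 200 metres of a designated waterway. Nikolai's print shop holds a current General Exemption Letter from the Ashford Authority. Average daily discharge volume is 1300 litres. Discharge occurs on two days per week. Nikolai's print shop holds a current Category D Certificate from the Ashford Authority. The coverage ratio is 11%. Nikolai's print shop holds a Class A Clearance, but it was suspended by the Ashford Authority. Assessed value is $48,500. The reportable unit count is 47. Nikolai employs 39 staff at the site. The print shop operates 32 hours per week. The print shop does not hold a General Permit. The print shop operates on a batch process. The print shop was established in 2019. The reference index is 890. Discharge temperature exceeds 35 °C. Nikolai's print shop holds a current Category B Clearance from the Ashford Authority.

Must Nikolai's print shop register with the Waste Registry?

Yes — Nikolai's print shop must register with the Waste Registry.

Exception (a) fails — the facility's operating hours per week are 32, not under 32.
Exception (b) requires that the operator holds a current Class A Clearance from the Ashford Authority; but there is no Class A Clearance in force, so (b) is unavailable.
Exception (c)'s conditions are all satisfied: discharge is routed to a licensed treatment works; the facility operates on a batch process. However, paragraphs (f)–(j) must be considered: (f) is engaged — the coverage ratio is 11%, less than the 12% limit. (g) is engaged (a current Category D Certificate is held), but yields to (h): (h) is engaged — discharge temperature exceeds 35 °C. (i) is engaged (the reference index is 890, meeting the 755 threshold), but is itself disapplied by (j): (j) applies — the print shop is within 200 m of a designated waterway. (c) is therefore removed.
Exception (d) requires that the operator holds a current General Permit from the Ashford Environment Agency; but no General Permit is held, so (d) is unavailable.
Exception (e) fails — the reportable unit count is 47, not less than 45.
No exception displaces § 5.6.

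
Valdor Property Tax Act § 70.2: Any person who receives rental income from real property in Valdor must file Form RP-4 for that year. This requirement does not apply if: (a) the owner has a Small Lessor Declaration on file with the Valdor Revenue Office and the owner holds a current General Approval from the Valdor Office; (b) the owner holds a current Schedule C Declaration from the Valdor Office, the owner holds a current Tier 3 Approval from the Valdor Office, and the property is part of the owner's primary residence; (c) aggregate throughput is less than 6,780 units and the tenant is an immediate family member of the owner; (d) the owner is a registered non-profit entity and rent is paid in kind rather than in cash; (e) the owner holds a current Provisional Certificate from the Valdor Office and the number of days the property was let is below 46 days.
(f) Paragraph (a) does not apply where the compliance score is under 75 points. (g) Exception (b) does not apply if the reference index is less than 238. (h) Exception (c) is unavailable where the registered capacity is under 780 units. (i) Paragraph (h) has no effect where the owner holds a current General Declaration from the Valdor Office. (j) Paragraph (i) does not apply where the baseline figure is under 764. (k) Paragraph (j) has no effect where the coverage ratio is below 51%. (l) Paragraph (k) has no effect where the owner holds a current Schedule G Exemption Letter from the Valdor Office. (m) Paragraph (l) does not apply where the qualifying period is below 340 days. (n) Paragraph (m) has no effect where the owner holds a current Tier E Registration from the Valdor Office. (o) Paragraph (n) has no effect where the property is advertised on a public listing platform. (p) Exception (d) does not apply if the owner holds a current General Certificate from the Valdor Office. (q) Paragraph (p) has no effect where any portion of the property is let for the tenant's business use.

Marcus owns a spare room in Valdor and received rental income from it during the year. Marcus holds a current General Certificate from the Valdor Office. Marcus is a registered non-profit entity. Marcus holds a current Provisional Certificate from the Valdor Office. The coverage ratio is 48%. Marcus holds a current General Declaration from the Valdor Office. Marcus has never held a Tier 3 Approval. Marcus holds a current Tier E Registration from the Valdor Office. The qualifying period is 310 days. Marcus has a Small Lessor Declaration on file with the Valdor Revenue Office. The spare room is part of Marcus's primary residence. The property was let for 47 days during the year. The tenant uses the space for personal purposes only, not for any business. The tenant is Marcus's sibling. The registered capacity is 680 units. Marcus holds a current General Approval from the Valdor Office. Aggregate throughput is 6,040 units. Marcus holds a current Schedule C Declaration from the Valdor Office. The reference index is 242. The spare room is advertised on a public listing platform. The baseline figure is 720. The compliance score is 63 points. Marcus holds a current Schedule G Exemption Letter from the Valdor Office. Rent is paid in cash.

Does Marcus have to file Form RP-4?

No — exception (c) applies; Marcus is not required to file Form RP-4.

Exception (a)'s conditions are all satisfied: a Small Lessor Declaration is on file; a current General Approval is held. But applying paragraph (f): (f) operates against (a): the compliance score is 63 points, under the 75 points limit. Exception (a) does not apply.
Exception (b) does not apply: there is no Tier 3 Approval in force.
Exception (c) is satisfied on its face — aggregate throughput is 6,040 units, less than the 6,780 units limit; the tenant is an immediate family member. Applying paragraphs (h)–(o): (h) is engaged (the registered capacity is 680 units, under the 780 units limit), but yields to (i): (i) applies — a current General Declaration is held. (j) is triggered (the baseline figure is 720, under the 764 limit), but is set aside by (k): (k) operates against (j): the coverage ratio is 48%, below the 51% limit. (l) is triggered (a current Schedule G Exemption Letter is held), but is displaced by (m): (m) is engaged — the qualifying period is 310 days, below the 340 days limit. (n) would limit (m) — a current Tier E Registration is held — but (o) sets (n) aside: (o) is triggered — the property is publicly advertised. Exception (c) stands.
Exception (d) does not apply: rent is paid in cash.
Exception (e) does not apply: the number of days the property was let is 47 days, not below 46 days.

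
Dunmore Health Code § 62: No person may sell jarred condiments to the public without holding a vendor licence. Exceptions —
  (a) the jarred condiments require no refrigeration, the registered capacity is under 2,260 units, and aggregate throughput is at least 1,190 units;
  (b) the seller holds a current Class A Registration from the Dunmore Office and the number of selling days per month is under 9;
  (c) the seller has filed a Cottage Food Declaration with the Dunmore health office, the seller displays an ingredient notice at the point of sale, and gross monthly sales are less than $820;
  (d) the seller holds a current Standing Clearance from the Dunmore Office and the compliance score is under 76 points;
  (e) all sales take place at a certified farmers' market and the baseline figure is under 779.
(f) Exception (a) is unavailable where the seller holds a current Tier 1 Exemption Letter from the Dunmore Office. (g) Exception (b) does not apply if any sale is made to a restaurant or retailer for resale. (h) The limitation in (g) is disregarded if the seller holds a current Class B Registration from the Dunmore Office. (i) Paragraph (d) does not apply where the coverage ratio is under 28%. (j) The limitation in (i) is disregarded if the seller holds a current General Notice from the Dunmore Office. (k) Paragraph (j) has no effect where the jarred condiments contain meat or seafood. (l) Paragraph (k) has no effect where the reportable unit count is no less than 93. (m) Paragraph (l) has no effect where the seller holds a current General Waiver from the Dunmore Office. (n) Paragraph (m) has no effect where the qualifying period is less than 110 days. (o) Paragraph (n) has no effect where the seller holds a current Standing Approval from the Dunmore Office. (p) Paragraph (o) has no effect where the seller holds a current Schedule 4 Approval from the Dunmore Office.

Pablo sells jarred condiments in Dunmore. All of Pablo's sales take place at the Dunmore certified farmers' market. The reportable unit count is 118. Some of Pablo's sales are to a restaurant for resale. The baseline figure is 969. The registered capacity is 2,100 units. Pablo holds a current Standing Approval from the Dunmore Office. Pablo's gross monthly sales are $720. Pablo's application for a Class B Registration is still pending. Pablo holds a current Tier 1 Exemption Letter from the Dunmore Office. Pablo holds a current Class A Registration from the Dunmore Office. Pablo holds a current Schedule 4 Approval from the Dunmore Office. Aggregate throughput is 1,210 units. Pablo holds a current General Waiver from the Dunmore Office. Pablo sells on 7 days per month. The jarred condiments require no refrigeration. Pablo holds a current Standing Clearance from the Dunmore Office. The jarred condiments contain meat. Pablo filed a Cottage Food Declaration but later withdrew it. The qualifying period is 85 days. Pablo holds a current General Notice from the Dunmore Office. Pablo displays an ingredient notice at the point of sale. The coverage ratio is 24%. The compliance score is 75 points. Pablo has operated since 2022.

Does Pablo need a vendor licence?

No — exception (d) applies; Pablo is not required to hold a vendor licence.

Exception (a)'s conditions are all satisfied: the jarred condiments are shelf-stable; the registered capacity is 2,100 units, under the 2,260 units limit; aggregate throughput is 1,210 units, meeting the 1,190 units threshold. However, paragraph (f) must be considered: (f) applies — a current Tier 1 Exemption Letter is held. So (a) is unavailable.
All of (b)'s requirements are met (a current Class A Registration is held; the number of selling days per month is 7, under the 9 limit). Turning to paragraphs (g)–(h): (g) operates against (b): some sales are to a restaurant for resale. (h) does not operate here (there is no Class B Registration in force), so (g) stands. So (b) is unavailable.
Exception (c) fails — the Cottage Food Declaration was withdrawn.
Exception (d): a current Standing Clearance is held; the compliance score is 75 points, under the 76 points limit — every condition holds. Considering the limiting provisions: (i) applies (the coverage ratio is 24%, under the 28% limit), but is displaced by (j): (j) applies — a current General Notice is held. (k) operates (the jarred condiments contain meat), but is displaced by (l): (l) applies — the reportable unit count is 118, meeting the 93 threshold. (m) operates (a current General Waiver is held), but is itself disapplied by (n): (n) operates against (m): the qualifying period is 85 days, less than the 110 days limit. (o) would limit (n) — a current Standing Approval is held — but (p) sets (o) aside: (p) operates against (o): a current Schedule 4 Approval is held. (d) remains available.
Exception (e) does not apply: the baseline figure is 969, not under 779.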